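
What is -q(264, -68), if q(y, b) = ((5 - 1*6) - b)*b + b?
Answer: 4624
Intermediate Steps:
q(y, b) = b + b*(-1 - b) (q(y, b) = ((5 - 6) - b)*b + b = (-1 - b)*b + b = b*(-1 - b) + b = b + b*(-1 - b))
-q(264, -68) = -(-1)*(-68)² = -(-1)*4624 = -1*(-4624) = 4624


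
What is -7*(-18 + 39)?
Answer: -147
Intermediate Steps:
-7*(-18 + 39) = -7*21 = -147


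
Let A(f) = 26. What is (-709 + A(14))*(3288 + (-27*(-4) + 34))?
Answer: -2342690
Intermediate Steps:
(-709 + A(14))*(3288 + (-27*(-4) + 34)) = (-709 + 26)*(3288 + (-27*(-4) + 34)) = -683*(3288 + (108 + 34)) = -683*(3288 + 142) = -683*3430 = -2342690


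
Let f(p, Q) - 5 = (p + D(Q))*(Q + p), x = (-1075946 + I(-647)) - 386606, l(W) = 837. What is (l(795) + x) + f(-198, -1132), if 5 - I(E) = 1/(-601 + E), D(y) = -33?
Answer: -1440784799/1248 ≈ -1.1545e+6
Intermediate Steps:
I(E) = 5 - 1/(-601 + E)
x = -1825258655/1248 (x = (-1075946 + (-3006 + 5*(-647))/(-601 - 647)) - 386606 = (-1075946 + (-3006 - 3235)/(-1248)) - 386606 = (-1075946 - 1/1248*(-6241)) - 386606 = (-1075946 + 6241/1248) - 386606 = -1342774367/1248 - 386606 = -1825258655/1248 ≈ -1.4625e+6)
f(p, Q) = 5 + (-33 + p)*(Q + p) (f(p, Q) = 5 + (p - 33)*(Q + p) = 5 + (-33 + p)*(Q + p))
(l(795) + x) + f(-198, -1132) = (837 - 1825258655/1248) + (5 + (-198)² - 33*(-1132) - 33*(-198) - 1132*(-198)) = -1824214079/1248 + (5 + 39204 + 37356 + 6534 + 224136) = -1824214079/1248 + 307235 = -1440784799/1248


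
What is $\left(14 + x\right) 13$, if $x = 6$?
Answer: $260$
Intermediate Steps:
$\left(14 + x\right) 13 = \left(14 + 6\right) 13 = 20 \cdot 13 = 260$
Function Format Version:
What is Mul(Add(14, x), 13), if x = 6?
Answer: 260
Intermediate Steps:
Mul(Add(14, x), 13) = Mul(Add(14, 6), 13) = Mul(20, 13) = 260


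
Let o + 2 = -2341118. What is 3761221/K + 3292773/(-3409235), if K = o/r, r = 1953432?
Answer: -626216102313724617/199535706080 ≈ -3.1384e+6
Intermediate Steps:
o = -2341120 (o = -2 - 2341118 = -2341120)
K = -292640/244179 (K = -2341120/1953432 = -2341120*1/1953432 = -292640/244179 ≈ -1.1985)
3761221/K + 3292773/(-3409235) = 3761221/(-292640/244179) + 3292773/(-3409235) = 3761221*(-244179/292640) + 3292773*(-1/3409235) = -918411182559/292640 - 3292773/3409235 = -626216102313724617/199535706080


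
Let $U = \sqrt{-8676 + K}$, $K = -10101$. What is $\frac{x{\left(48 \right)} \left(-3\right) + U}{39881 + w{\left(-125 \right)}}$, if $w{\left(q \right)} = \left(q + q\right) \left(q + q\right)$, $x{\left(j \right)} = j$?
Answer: $- \frac{48}{34127} + \frac{i \sqrt{18777}}{102381} \approx -0.0014065 + 0.0013384 i$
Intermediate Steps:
$w{\left(q \right)} = 4 q^{2}$ ($w{\left(q \right)} = 2 q 2 q = 4 q^{2}$)
$U = i \sqrt{18777}$ ($U = \sqrt{-8676 - 10101} = \sqrt{-18777} = i \sqrt{18777} \approx 137.03 i$)
$\frac{x{\left(48 \right)} \left(-3\right) + U}{39881 + w{\left(-125 \right)}} = \frac{48 \left(-3\right) + i \sqrt{18777}}{39881 + 4 \left(-125\right)^{2}} = \frac{-144 + i \sqrt{18777}}{39881 + 4 \cdot 15625} = \frac{-144 + i \sqrt{18777}}{39881 + 62500} = \frac{-144 + i \sqrt{18777}}{102381} = \left(-144 + i \sqrt{18777}\right) \frac{1}{102381} = - \frac{48}{34127} + \frac{i \sqrt{18777}}{102381}$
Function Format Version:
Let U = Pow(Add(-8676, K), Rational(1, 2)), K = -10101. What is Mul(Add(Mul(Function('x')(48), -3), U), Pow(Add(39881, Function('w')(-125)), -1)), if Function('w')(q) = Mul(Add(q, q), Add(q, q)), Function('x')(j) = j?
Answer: Add(Rational(-48, 34127), Mul(Rational(1, 102381), I, Pow(18777, Rational(1, 2)))) ≈ Add(-0.0014065, Mul(0.0013384, I))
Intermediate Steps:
Function('w')(q) = Mul(4, Pow(q, 2)) (Function('w')(q) = Mul(Mul(2, q), Mul(2, q)) = Mul(4, Pow(q, 2)))
U = Mul(I, Pow(18777, Rational(1, 2))) (U = Pow(Add(-8676, -10101), Rational(1, 2)) = Pow(-18777, Rational(1, 2)) = Mul(I, Pow(18777, Rational(1, 2))) ≈ Mul(137.03, I))
Mul(Add(Mul(Function('x')(48), -3), U), Pow(Add(39881, Function('w')(-125)), -1)) = Mul(Add(Mul(48, -3), Mul(I, Pow(18777, Rational(1, 2)))), Pow(Add(39881, Mul(4, Pow(-125, 2))), -1)) = Mul(Add(-144, Mul(I, Pow(18777, Rational(1, 2)))), Pow(Add(39881, Mul(4, 15625)), -1)) = Mul(Add(-144, Mul(I, Pow(18777, Rational(1, 2)))), Pow(Add(39881, 62500), -1)) = Mul(Add(-144, Mul(I, Pow(18777, Rational(1, 2)))), Pow(102381, -1)) = Mul(Add(-144, Mul(I, Pow(18777, Rational(1, 2)))), Rational(1, 102381)) = Add(Rational(-48, 34127), Mul(Rational(1, 102381), I, Pow(18777, Rational(1, 2))))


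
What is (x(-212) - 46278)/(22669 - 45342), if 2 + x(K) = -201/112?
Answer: 5183561/2539376 ≈ 2.0413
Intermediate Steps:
x(K) = -425/112 (x(K) = -2 - 201/112 = -425/112)
(x(-212) - 46278)/(22669 - 45342) = (-425/112 - 46278)/(22669 - 45342) = -5183561/112/(-22673) = -5183561/112*(-1/22673) = 5183561/2539376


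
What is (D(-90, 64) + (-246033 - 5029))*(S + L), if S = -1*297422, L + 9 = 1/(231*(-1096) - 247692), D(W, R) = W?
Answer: 9353758798803892/125217 ≈ 7.4700e+10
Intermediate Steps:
L = -4507813/500868 (L = -9 + 1/(231*(-1096) - 247692) = -9 + 1/(-253176 - 247692) = -9 + 1/(-500868) = -9 - 1/500868 = -4507813/500868 ≈ -9.0000)
S = -297422
(D(-90, 64) + (-246033 - 5029))*(S + L) = (-90 + (-246033 - 5029))*(-297422 - 4507813/500868) = (-90 - 251062)*(-148973670109/500868) = -251152*(-148973670109/500868) = 9353758798803892/125217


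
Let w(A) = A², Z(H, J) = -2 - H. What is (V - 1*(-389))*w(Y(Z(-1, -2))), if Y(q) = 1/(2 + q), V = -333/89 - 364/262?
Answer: 4475530/11659 ≈ 383.87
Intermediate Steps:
V = -59821/11659 (V = -333*1/89 - 364*1/262 = -333/89 - 182/131 = -59821/11659 ≈ -5.1309)
(V - 1*(-389))*w(Y(Z(-1, -2))) = (-59821/11659 - 1*(-389))*(1/(2 + (-2 - 1*(-1))))² = (-59821/11659 + 389)*(1/(2 + (-2 + 1)))² = 4475530*(1/(2 - 1))²/11659 = 4475530*(1/1)²/11659 = (4475530/11659)*1² = (4475530/11659)*1 = 4475530/11659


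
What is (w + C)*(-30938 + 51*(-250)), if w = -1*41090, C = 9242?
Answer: 1391375424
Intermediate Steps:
w = -41090
(w + C)*(-30938 + 51*(-250)) = (-41090 + 9242)*(-30938 + 51*(-250)) = -31848*(-30938 - 12750) = -31848*(-43688) = 1391375424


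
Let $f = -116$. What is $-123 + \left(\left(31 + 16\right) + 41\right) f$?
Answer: $-10331$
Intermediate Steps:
$-123 + \left(\left(31 + 16\right) + 41\right) f = -123 + \left(\left(31 + 16\right) + 41\right) \left(-116\right) = -123 + \left(47 + 41\right) \left(-116\right) = -123 + 88 \left(-116\right) = -123 - 10208 = -10331$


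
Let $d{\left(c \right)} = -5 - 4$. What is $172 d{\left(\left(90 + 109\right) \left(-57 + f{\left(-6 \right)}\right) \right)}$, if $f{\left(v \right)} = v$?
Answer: $-1548$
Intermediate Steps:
$d{\left(c \right)} = -9$ ($d{\left(c \right)} = -5 - 4 = -9$)
$172 d{\left(\left(90 + 109\right) \left(-57 + f{\left(-6 \right)}\right) \right)} = 172 \left(-9\right) = -1548$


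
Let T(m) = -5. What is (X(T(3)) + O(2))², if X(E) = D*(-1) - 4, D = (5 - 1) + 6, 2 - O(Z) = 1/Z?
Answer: 625/4 ≈ 156.25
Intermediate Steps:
O(Z) = 2 - 1/Z
D = 10 (D = 4 + 6 = 10)
X(E) = -14 (X(E) = 10*(-1) - 4 = -10 - 4 = -14)
(X(T(3)) + O(2))² = (-14 + (2 - 1/2))² = (-14 + (2 - 1*½))² = (-14 + (2 - ½))² = (-14 + 3/2)² = (-25/2)² = 625/4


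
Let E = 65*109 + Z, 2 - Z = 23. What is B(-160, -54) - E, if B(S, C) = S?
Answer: -7224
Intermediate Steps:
Z = -21 (Z = 2 - 1*23 = 2 - 23 = -21)
E = 7064 (E = 65*109 - 21 = 7085 - 21 = 7064)
B(-160, -54) - E = -160 - 1*7064 = -160 - 7064 = -7224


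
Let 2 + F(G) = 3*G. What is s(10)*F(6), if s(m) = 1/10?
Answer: 8/5 ≈ 1.6000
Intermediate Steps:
s(m) = ⅒
F(G) = -2 + 3*G
s(10)*F(6) = (-2 + 3*6)/10 = (-2 + 18)/10 = (⅒)*16 = 8/5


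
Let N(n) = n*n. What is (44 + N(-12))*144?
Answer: 27072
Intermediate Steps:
N(n) = n²
(44 + N(-12))*144 = (44 + (-12)²)*144 = (44 + 144)*144 = 188*144 = 27072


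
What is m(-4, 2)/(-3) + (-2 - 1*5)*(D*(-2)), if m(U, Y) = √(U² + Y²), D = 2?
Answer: 28 - 2*√5/3 ≈ 26.509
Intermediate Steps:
m(-4, 2)/(-3) + (-2 - 1*5)*(D*(-2)) = √((-4)² + 2²)/(-3) + (-2 - 1*5)*(2*(-2)) = √(16 + 4)*(-⅓) + (-2 - 5)*(-4) = √20*(-⅓) - 7*(-4) = (2*√5)*(-⅓) + 28 = -2*√5/3 + 28 = 28 - 2*√5/3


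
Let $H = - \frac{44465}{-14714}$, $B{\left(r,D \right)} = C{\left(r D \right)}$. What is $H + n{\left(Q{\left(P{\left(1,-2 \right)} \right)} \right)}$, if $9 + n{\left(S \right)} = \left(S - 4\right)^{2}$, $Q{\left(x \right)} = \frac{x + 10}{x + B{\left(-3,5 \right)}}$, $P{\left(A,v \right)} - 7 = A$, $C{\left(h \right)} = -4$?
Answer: $- \frac{168565}{29428} \approx -5.7281$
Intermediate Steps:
$P{\left(A,v \right)} = 7 + A$
$B{\left(r,D \right)} = -4$
$Q{\left(x \right)} = \frac{10 + x}{-4 + x}$ ($Q{\left(x \right)} = \frac{x + 10}{x - 4} = \frac{10 + x}{-4 + x}$)
$n{\left(S \right)} = -9 + \left(-4 + S\right)^{2}$ ($n{\left(S \right)} = -9 + \left(S - 4\right)^{2} = -9 + \left(-4 + S\right)^{2}$)
$H = \frac{44465}{14714}$ ($H = \left(-44465\right) \left(- \frac{1}{14714}\right) = \frac{44465}{14714} \approx 3.0219$)
$H + n{\left(Q{\left(P{\left(1,-2 \right)} \right)} \right)} = \frac{44465}{14714} - \left(9 - \left(-4 + \frac{10 + \left(7 + 1\right)}{-4 + \left(7 + 1\right)}\right)^{2}\right) = \frac{44465}{14714} - \left(9 - \left(-4 + \frac{10 + 8}{-4 + 8}\right)^{2}\right) = \frac{44465}{14714} - \left(9 - \left(-4 + \frac{1}{4} \cdot 18\right)^{2}\right) = \frac{44465}{14714} - \left(9 - \left(-4 + \frac{9}{2}\right)^{2}\right) = \frac{44465}{14714} - \left(9 - \left(\frac{1}{2}\right)^{2}\right) = \frac{44465}{14714} + \left(-9 + \frac{1}{4}\right) = \frac{44465}{14714} - \frac{35}{4} = - \frac{168565}{29428}$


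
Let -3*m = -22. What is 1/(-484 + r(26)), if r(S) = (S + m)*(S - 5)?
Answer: 1/216 ≈ 0.0046296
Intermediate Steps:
m = 22/3 (m = -⅓*(-22) = 22/3 ≈ 7.3333)
r(S) = (-5 + S)*(22/3 + S) (r(S) = (S + 22/3)*(S - 5) = (22/3 + S)*(-5 + S) = (-5 + S)*(22/3 + S))
1/(-484 + r(26)) = 1/(-484 + (-110/3 + 26² + (7/3)*26)) = 1/(-484 + (-110/3 + 676 + 182/3)) = 1/(-484 + 700) = 1/216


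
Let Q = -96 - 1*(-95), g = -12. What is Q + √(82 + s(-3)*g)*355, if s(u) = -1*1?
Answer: -1 + 355*√94 ≈ 3440.9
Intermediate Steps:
s(u) = -1
Q = -1 (Q = -96 + 95 = -1)
Q + √(82 + s(-3)*g)*355 = -1 + √(82 - 1*(-12))*355 = -1 + √(82 + 12)*355 = -1 + √94*355 = -1 + 355*√94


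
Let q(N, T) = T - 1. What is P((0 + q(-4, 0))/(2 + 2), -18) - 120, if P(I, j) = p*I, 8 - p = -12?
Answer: -125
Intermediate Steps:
p = 20 (p = 8 - 1*(-12) = 8 + 12 = 20)
q(N, T) = -1 + T
P(I, j) = 20*I
P((0 + q(-4, 0))/(2 + 2), -18) - 120 = 20*((0 + (-1 + 0))/(2 + 2)) - 120 = 20*((0 - 1)/4) - 120 = 20*(-1*¼) - 120 = 20*(-¼) - 120 = -5 - 120 = -125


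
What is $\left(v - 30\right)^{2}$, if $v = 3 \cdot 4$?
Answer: $324$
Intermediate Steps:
$v = 12$
$\left(v - 30\right)^{2} = \left(12 - 30\right)^{2} = \left(-18\right)^{2} = 324$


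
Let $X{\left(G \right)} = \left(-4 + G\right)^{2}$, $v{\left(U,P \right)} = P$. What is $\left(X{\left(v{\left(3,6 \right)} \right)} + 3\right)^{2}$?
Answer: $49$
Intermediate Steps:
$\left(X{\left(v{\left(3,6 \right)} \right)} + 3\right)^{2} = \left(\left(-4 + 6\right)^{2} + 3\right)^{2} = \left(2^{2} + 3\right)^{2} = \left(4 + 3\right)^{2} = 7^{2} = 49$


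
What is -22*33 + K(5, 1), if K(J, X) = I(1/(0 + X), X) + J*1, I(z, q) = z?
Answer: -720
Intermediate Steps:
K(J, X) = J + 1/X (K(J, X) = 1/(0 + X) + J*1 = 1/X + J = J + 1/X)
-22*33 + K(5, 1) = -22*33 + (5 + 1/1) = -726 + (5 + 1) = -726 + 6 = -720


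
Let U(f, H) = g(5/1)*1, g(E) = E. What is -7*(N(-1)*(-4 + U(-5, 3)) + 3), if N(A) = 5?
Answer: -56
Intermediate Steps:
U(f, H) = 5 (U(f, H) = (5/1)*1 = (5*1)*1 = 5*1 = 5)
-7*(N(-1)*(-4 + U(-5, 3)) + 3) = -7*(5*(-4 + 5) + 3) = -7*(5*1 + 3) = -7*(5 + 3) = -7*8 = -56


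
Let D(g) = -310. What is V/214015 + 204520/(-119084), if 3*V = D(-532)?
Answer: -6567397972/3822864339 ≈ -1.7179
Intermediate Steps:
V = -310/3 (V = (⅓)*(-310) = -310/3 ≈ -103.33)
V/214015 + 204520/(-119084) = -310/3/214015 + 204520/(-119084) = -310/3*1/214015 + 204520*(-1/119084) = -62/128409 - 51130/29771 = -6567397972/3822864339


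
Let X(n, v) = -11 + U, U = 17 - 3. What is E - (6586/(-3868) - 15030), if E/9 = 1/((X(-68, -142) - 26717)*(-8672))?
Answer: 3367385536578655/224018902336 ≈ 15032.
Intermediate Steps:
U = 14
X(n, v) = 3 (X(n, v) = -11 + 14 = 3)
E = 9/231663808 (E = 9*(1/((3 - 26717)*(-8672))) = 9*(-1/8672/(-26714)) = 9*(-1/26714*(-1/8672)) = 9*(1/231663808) = 9/231663808 ≈ 3.8849e-8)
E - (6586/(-3868) - 15030) = 9/231663808 - (6586/(-3868) - 15030) = 9/231663808 - (6586*(-1/3868) - 15030) = 9/231663808 - (-3293/1934 - 15030) = 9/231663808 - 1*(-29071313/1934) = 9/231663808 + 29071313/1934 = 3367385536578655/224018902336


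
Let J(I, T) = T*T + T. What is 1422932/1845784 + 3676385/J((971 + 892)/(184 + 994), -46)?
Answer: 84859476001/47759661 ≈ 1776.8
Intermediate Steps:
J(I, T) = T + T² (J(I, T) = T² + T = T + T²)
1422932/1845784 + 3676385/J((971 + 892)/(184 + 994), -46) = 1422932/1845784 + 3676385/((-46*(1 - 46))) = 1422932*(1/1845784) + 3676385/((-46*(-45))) = 355733/461446 + 3676385/2070 = 355733/461446 + 3676385*(1/2070) = 355733/461446 + 735277/414 = 84859476001/47759661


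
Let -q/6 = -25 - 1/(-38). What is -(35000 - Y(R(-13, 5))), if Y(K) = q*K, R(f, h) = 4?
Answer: -653612/19 ≈ -34401.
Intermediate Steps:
q = 2847/19 (q = -6*(-25 - 1/(-38)) = -6*(-25 - (-1)/38) = -6*(-25 - 1*(-1/38)) = -6*(-25 + 1/38) = -6*(-949/38) = 2847/19 ≈ 149.84)
Y(K) = 2847*K/19
-(35000 - Y(R(-13, 5))) = -(35000 - 2847*4/19) = -(35000 - 1*11388/19) = -(35000 - 11388/19) = -1*653612/19 = -653612/19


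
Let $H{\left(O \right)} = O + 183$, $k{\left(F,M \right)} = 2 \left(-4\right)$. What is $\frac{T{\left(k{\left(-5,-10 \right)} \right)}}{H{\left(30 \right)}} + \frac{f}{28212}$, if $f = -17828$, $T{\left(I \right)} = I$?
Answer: $- \frac{335255}{500763} \approx -0.66949$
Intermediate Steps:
$k{\left(F,M \right)} = -8$
$H{\left(O \right)} = 183 + O$
$\frac{T{\left(k{\left(-5,-10 \right)} \right)}}{H{\left(30 \right)}} + \frac{f}{28212} = - \frac{8}{183 + 30} - \frac{17828}{28212} = - \frac{8}{213} - \frac{4457}{7053} = - \frac{335255}{500763}$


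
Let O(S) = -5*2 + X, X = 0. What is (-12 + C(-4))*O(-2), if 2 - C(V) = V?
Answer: 60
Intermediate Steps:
C(V) = 2 - V
O(S) = -10 (O(S) = -5*2 + 0 = -10 + 0 = -10)
(-12 + C(-4))*O(-2) = (-12 + (2 - 1*(-4)))*(-10) = (-12 + (2 + 4))*(-10) = (-12 + 6)*(-10) = -6*(-10) = 60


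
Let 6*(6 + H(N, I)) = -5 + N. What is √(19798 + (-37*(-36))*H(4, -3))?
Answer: 8*√181 ≈ 107.63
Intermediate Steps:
H(N, I) = -41/6 + N/6 (H(N, I) = -6 + (-5 + N)/6 = -6 + (-⅚ + N/6) = -41/6 + N/6)
√(19798 + (-37*(-36))*H(4, -3)) = √(19798 + (-37*(-36))*(-41/6 + (⅙)*4)) = √(19798 + 1332*(-41/6 + ⅔)) = √(19798 + 1332*(-37/6)) = √(19798 - 8214) = √11584 = 8*√181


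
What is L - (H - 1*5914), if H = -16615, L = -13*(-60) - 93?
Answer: 23216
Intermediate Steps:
L = 687 (L = 780 - 93 = 687)
L - (H - 1*5914) = 687 - (-16615 - 1*5914) = 687 - (-16615 - 5914) = 687 - 1*(-22529) = 687 + 22529 = 23216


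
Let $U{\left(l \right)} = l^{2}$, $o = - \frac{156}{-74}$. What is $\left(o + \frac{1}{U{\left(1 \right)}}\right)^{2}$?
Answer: $\frac{13225}{1369} \approx 9.6603$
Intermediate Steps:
$o = \frac{78}{37}$ ($o = \left(-156\right) \left(- \frac{1}{74}\right) = \frac{78}{37} \approx 2.1081$)
$\left(o + \frac{1}{U{\left(1 \right)}}\right)^{2} = \left(\frac{78}{37} + \frac{1}{1^{2}}\right)^{2} = \left(\frac{78}{37} + 1^{-1}\right)^{2} = \left(\frac{78}{37} + 1\right)^{2} = \left(\frac{115}{37}\right)^{2} = \frac{13225}{1369}$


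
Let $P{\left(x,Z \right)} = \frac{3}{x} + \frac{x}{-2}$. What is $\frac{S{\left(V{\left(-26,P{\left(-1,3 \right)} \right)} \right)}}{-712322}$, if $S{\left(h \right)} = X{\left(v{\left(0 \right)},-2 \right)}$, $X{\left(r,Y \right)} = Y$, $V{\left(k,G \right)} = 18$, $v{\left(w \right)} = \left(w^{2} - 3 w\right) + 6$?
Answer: $\frac{1}{356161} \approx 2.8077 \cdot 10^{-6}$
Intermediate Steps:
$P{\left(x,Z \right)} = \frac{3}{x} - \frac{x}{2}$ ($P{\left(x,Z \right)} = \frac{3}{x} + x \left(- \frac{1}{2}\right) = \frac{3}{x} - \frac{x}{2}$)
$v{\left(w \right)} = 6 + w^{2} - 3 w$
$S{\left(h \right)} = -2$
$\frac{S{\left(V{\left(-26,P{\left(-1,3 \right)} \right)} \right)}}{-712322} = - \frac{2}{-712322} = \left(-2\right) \left(- \frac{1}{712322}\right) = \frac{1}{356161}$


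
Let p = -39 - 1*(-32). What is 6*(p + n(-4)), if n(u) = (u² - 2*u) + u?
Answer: 78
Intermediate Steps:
p = -7 (p = -39 + 32 = -7)
n(u) = u² - u
6*(p + n(-4)) = 6*(-7 - 4*(-1 - 4)) = 6*(-7 - 4*(-5)) = 6*(-7 + 20) = 6*13 = 78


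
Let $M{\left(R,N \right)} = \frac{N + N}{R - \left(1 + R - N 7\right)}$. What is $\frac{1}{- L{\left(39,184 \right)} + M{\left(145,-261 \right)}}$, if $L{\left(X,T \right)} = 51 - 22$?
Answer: $- \frac{914}{26245} \approx -0.034826$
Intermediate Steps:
$L{\left(X,T \right)} = 29$
$M{\left(R,N \right)} = \frac{2 N}{-1 + 7 N}$ ($M{\left(R,N \right)} = \frac{2 N}{R - \left(1 + R - 7 N\right)} = \frac{2 N}{-1 + 7 N}$)
$\frac{1}{- L{\left(39,184 \right)} + M{\left(145,-261 \right)}} = \frac{1}{\left(-1\right) 29 + 2 \left(-261\right) \frac{1}{-1 + 7 \left(-261\right)}} = \frac{1}{-29 + 2 \left(-261\right) \frac{1}{-1 - 1827}} = \frac{1}{-29 + 2 \left(-261\right) \frac{1}{-1828}} = \frac{1}{-29 + 2 \left(-261\right) \left(- \frac{1}{1828}\right)} = \frac{1}{-29 + \frac{261}{914}} = \frac{1}{- \frac{26245}{914}} = - \frac{914}{26245}$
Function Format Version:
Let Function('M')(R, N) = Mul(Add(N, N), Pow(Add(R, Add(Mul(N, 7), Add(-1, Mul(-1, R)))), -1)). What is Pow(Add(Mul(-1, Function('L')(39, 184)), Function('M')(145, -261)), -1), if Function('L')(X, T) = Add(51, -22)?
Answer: Rational(-914, 26245) ≈ -0.034826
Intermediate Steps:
Function('L')(X, T) = 29
Function('M')(R, N) = Mul(2, N, Pow(Add(-1, Mul(7, N)), -1)) (Function('M')(R, N) = Mul(Mul(2, N), Pow(Add(R, Add(Mul(7, N), Add(-1, Mul(-1, R)))), -1)) = Mul(Mul(2, N), Pow(Add(R, Add(-1, Mul(-1, R), Mul(7, N))), -1)) = Mul(Mul(2, N), Pow(Add(-1, Mul(7, N)), -1)) = Mul(2, N, Pow(Add(-1, Mul(7, N)), -1)))
Pow(Add(Mul(-1, Function('L')(39, 184)), Function('M')(145, -261)), -1) = Pow(Add(Mul(-1, 29), Mul(2, -261, Pow(Add(-1, Mul(7, -261)), -1))), -1) = Pow(Add(-29, Mul(2, -261, Pow(Add(-1, -1827), -1))), -1) = Pow(Add(-29, Mul(2, -261, Pow(-1828, -1))), -1) = Pow(Add(-29, Mul(2, -261, Rational(-1, 1828))), -1) = Pow(Add(-29, Rational(261, 914)), -1) = Pow(Rational(-26245, 914), -1) = Rational(-914, 26245)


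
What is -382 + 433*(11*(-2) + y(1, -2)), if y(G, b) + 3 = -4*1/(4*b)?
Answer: -21981/2 ≈ -10991.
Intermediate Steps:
y(G, b) = -3 - 1/b (y(G, b) = -3 - 4*1/(4*b) = -3 - 1/b)
-382 + 433*(11*(-2) + y(1, -2)) = -382 + 433*(11*(-2) + (-3 - 1/(-2))) = -382 + 433*(-22 + (-3 - 1*(-½))) = -382 + 433*(-22 + (-3 + ½)) = -382 + 433*(-22 - 5/2) = -382 + 433*(-49/2) = -382 - 21217/2 = -21981/2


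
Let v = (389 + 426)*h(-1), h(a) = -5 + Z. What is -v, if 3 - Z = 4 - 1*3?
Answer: 2445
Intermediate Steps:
Z = 2 (Z = 3 - (4 - 1*3) = 3 - (4 - 3) = 3 - 1*1 = 3 - 1 = 2)
h(a) = -3 (h(a) = -5 + 2 = -3)
v = -2445 (v = (389 + 426)*(-3) = 815*(-3) = -2445)
-v = -1*(-2445) = 2445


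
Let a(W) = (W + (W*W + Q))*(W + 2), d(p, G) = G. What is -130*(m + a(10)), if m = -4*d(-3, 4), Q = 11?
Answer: -186680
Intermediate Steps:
m = -16 (m = -4*4 = -16)
a(W) = (2 + W)*(11 + W + W**2) (a(W) = (W + (W*W + 11))*(W + 2) = (W + (W**2 + 11))*(2 + W) = (W + (11 + W**2))*(2 + W) = (11 + W + W**2)*(2 + W) = (2 + W)*(11 + W + W**2))
-130*(m + a(10)) = -130*(-16 + (22 + 10**3 + 3*10**2 + 13*10)) = -130*(-16 + (22 + 1000 + 3*100 + 130)) = -130*(-16 + (22 + 1000 + 300 + 130)) = -130*(-16 + 1452) = -130*1436 = -186680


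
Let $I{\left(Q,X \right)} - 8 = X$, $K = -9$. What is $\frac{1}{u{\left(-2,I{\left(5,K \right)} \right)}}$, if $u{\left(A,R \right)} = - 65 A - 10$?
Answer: $\frac{1}{120} \approx 0.0083333$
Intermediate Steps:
$I{\left(Q,X \right)} = 8 + X$
$u{\left(A,R \right)} = -10 - 65 A$
$\frac{1}{u{\left(-2,I{\left(5,K \right)} \right)}} = \frac{1}{-10 - -130} = \frac{1}{-10 + 130} = \frac{1}{120}$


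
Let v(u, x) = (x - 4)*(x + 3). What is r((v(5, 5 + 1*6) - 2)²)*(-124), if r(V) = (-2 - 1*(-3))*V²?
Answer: -10531897344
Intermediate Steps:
v(u, x) = (-4 + x)*(3 + x)
r(V) = V² (r(V) = (-2 + 3)*V² = 1*V² = V²)
r((v(5, 5 + 1*6) - 2)²)*(-124) = (((-12 + (5 + 1*6)² - (5 + 1*6)) - 2)²)²*(-124) = (((-12 + (5 + 6)² - (5 + 6)) - 2)²)²*(-124) = (((-12 + 11² - 1*11) - 2)²)²*(-124) = (((-12 + 121 - 11) - 2)²)²*(-124) = ((98 - 2)²)²*(-124) = (96²)²*(-124) = 9216²*(-124) = 84934656*(-124) = -10531897344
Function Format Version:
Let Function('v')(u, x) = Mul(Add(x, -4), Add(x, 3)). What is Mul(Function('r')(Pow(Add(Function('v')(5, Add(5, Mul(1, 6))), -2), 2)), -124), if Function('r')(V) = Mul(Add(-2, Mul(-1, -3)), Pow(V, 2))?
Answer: -10531897344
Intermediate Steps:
Function('v')(u, x) = Mul(Add(-4, x), Add(3, x))
Function('r')(V) = Pow(V, 2) (Function('r')(V) = Mul(Add(-2, 3), Pow(V, 2)) = Mul(1, Pow(V, 2)) = Pow(V, 2))
Mul(Function('r')(Pow(Add(Function('v')(5, Add(5, Mul(1, 6))), -2), 2)), -124) = Mul(Pow(Pow(Add(Add(-12, Pow(Add(5, Mul(1, 6)), 2), Mul(-1, Add(5, Mul(1, 6)))), -2), 2), 2), -124) = Mul(Pow(Pow(Add(Add(-12, Pow(Add(5, 6), 2), Mul(-1, Add(5, 6))), -2), 2), 2), -124) = Mul(Pow(Pow(Add(Add(-12, Pow(11, 2), Mul(-1, 11)), -2), 2), 2), -124) = Mul(Pow(Pow(Add(Add(-12, 121, -11), -2), 2), 2), -124) = Mul(Pow(Pow(Add(98, -2), 2), 2), -124) = Mul(Pow(Pow(96, 2), 2), -124) = Mul(Pow(9216, 2), -124) = Mul(84934656, -124) = -10531897344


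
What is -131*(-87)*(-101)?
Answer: -1151097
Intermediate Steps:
-131*(-87)*(-101) = 11397*(-101) = -1151097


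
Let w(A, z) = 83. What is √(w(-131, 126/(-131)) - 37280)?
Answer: 3*I*√4133 ≈ 192.87*I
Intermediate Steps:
√(w(-131, 126/(-131)) - 37280) = √(83 - 37280) = √(-37197) = 3*I*√4133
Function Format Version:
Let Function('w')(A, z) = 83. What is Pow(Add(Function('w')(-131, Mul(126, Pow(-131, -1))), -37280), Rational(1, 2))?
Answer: Mul(3, I, Pow(4133, Rational(1, 2))) ≈ Mul(192.87, I)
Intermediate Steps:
Pow(Add(Function('w')(-131, Mul(126, Pow(-131, -1))), -37280), Rational(1, 2)) = Pow(Add(83, -37280), Rational(1, 2)) = Pow(-37197, Rational(1, 2)) = Mul(3, I, Pow(4133, Rational(1, 2)))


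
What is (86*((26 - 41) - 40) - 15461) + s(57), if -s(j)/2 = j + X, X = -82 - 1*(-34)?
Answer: -20209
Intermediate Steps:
X = -48 (X = -82 + 34 = -48)
s(j) = 96 - 2*j (s(j) = -2*(j - 48) = -2*(-48 + j) = 96 - 2*j)
(86*((26 - 41) - 40) - 15461) + s(57) = (86*((26 - 41) - 40) - 15461) + (96 - 2*57) = (86*(-15 - 40) - 15461) + (96 - 114) = (86*(-55) - 15461) - 18 = (-4730 - 15461) - 18 = -20191 - 18 = -20209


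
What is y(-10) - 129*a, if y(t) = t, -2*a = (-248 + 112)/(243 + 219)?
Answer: -2232/77 ≈ -28.987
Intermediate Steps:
a = 34/231 (a = -(-248 + 112)/(2*(243 + 219)) = -(-68)/462 = -1/2*(-68/231) = 34/231 ≈ 0.14719)
y(-10) - 129*a = -10 - 129*34/231 = -10 - 1462/77 = -2232/77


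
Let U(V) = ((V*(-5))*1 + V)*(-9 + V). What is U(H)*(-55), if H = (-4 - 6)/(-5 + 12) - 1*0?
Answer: 160600/49 ≈ 3277.6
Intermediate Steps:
H = -10/7 (H = -10/7 + 0 = -10/7 ≈ -1.4286)
U(V) = -4*V*(-9 + V) (U(V) = (-5*V*1 + V)*(-9 + V) = (-5*V + V)*(-9 + V) = (-4*V)*(-9 + V) = -4*V*(-9 + V))
U(H)*(-55) = (4*(-10/7)*(9 - 1*(-10/7)))*(-55) = (4*(-10/7)*(9 + 10/7))*(-55) = (4*(-10/7)*(73/7))*(-55) = -2920/49*(-55) = 160600/49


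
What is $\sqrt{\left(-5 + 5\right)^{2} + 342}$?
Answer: $3 \sqrt{38} \approx 18.493$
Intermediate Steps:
$\sqrt{\left(-5 + 5\right)^{2} + 342} = \sqrt{0^{2} + 342} = \sqrt{0 + 342} = \sqrt{342} = 3 \sqrt{38}$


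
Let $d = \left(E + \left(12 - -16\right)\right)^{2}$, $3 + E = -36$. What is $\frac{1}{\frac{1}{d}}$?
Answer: $121$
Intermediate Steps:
$E = -39$ ($E = -3 - 36 = -39$)
$d = 121$ ($d = \left(-39 + \left(12 - -16\right)\right)^{2} = \left(-39 + \left(12 + 16\right)\right)^{2} = \left(-39 + 28\right)^{2} = \left(-11\right)^{2} = 121$)
$\frac{1}{\frac{1}{d}} = \frac{1}{\frac{1}{121}} = 121$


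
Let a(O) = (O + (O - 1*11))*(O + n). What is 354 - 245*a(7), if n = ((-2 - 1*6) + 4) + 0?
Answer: -1851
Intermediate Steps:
n = -4 (n = ((-2 - 6) + 4) + 0 = (-8 + 4) + 0 = -4 + 0 = -4)
a(O) = (-11 + 2*O)*(-4 + O) (a(O) = (O + (O - 1*11))*(O - 4) = (O + (O - 11))*(-4 + O) = (O + (-11 + O))*(-4 + O) = (-11 + 2*O)*(-4 + O))
354 - 245*a(7) = 354 - 245*(44 - 19*7 + 2*7²) = 354 - 245*(44 - 133 + 2*49) = 354 - 245*(44 - 133 + 98) = 354 - 245*9 = 354 - 2205 = -1851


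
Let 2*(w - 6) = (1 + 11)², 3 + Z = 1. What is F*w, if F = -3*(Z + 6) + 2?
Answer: -780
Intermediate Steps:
Z = -2 (Z = -3 + 1 = -2)
w = 78 (w = 6 + (1 + 11)²/2 = 6 + (½)*12² = 6 + (½)*144 = 6 + 72 = 78)
F = -10 (F = -3*(-2 + 6) + 2 = -3*4 + 2 = -12 + 2 = -10)
F*w = -10*78 = -780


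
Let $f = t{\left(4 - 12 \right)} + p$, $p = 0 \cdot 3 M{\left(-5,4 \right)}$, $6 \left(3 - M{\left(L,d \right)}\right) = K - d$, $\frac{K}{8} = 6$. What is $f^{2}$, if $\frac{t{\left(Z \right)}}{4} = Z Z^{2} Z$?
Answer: $268435456$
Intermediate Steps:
$K = 48$ ($K = 8 \cdot 6 = 48$)
$M{\left(L,d \right)} = -5 + \frac{d}{6}$ ($M{\left(L,d \right)} = 3 - \frac{48 - d}{6} = 3 + \left(-8 + \frac{d}{6}\right) = -5 + \frac{d}{6}$)
$t{\left(Z \right)} = 4 Z^{4}$ ($t{\left(Z \right)} = 4 Z Z^{2} Z = 4 Z^{3} Z = 4 Z^{4}$)
$p = 0$ ($p = 0 \cdot 3 \left(-5 + \frac{1}{6} \cdot 4\right) = 0 \left(-5 + \frac{2}{3}\right) = 0 \left(- \frac{13}{3}\right) = 0$)
$f = 16384$ ($f = 4 \left(4 - 12\right)^{4} + 0 = 4 \left(-8\right)^{4} + 0 = 4 \cdot 4096 + 0 = 16384 + 0 = 16384$)
$f^{2} = 16384^{2} = 268435456$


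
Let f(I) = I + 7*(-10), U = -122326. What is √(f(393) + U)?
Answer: I*√122003 ≈ 349.29*I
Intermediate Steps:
f(I) = -70 + I (f(I) = I - 70 = -70 + I)
√(f(393) + U) = √((-70 + 393) - 122326) = √(323 - 122326) = √(-122003) = I*√122003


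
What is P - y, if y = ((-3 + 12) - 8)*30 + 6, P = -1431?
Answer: -1467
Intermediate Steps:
y = 36 (y = (9 - 8)*30 + 6 = 1*30 + 6 = 30 + 6 = 36)
P - y = -1431 - 1*36 = -1431 - 36 = -1467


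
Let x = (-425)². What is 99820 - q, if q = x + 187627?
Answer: -268432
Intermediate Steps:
x = 180625
q = 368252 (q = 180625 + 187627 = 368252)
99820 - q = 99820 - 1*368252 = 99820 - 368252 = -268432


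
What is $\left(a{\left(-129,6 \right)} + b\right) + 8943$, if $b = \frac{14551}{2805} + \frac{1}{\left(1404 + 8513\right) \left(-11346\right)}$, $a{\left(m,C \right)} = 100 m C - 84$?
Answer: $- \frac{7210282303562611}{105204593670} \approx -68536.0$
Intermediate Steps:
$a{\left(m,C \right)} = -84 + 100 C m$ ($a{\left(m,C \right)} = 100 C m - 84 = -84 + 100 C m$)
$b = \frac{545751172859}{105204593670}$ ($b = 14551 \cdot \frac{1}{2805} + \frac{1}{9917} \left(- \frac{1}{11346}\right) = \frac{14551}{2805} + \frac{1}{9917} \left(- \frac{1}{11346}\right) = \frac{14551}{2805} - \frac{1}{112518282} = \frac{545751172859}{105204593670} \approx 5.1875$)
$\left(a{\left(-129,6 \right)} + b\right) + 8943 = \left(\left(-84 + 100 \cdot 6 \left(-129\right)\right) + \frac{545751172859}{105204593670}\right) + 8943 = \left(\left(-84 - 77400\right) + \frac{545751172859}{105204593670}\right) + 8943 = \left(-77484 + \frac{545751172859}{105204593670}\right) + 8943 = - \frac{8151126984753421}{105204593670} + 8943 = - \frac{7210282303562611}{105204593670}$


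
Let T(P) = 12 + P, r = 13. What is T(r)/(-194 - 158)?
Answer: -25/352 ≈ -0.071023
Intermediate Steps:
T(r)/(-194 - 158) = (12 + 13)/(-194 - 158) = 25/(-352) = 25*(-1/352) = -25/352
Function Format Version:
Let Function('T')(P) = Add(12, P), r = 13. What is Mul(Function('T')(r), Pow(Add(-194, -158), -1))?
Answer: Rational(-25, 352) ≈ -0.071023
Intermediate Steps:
Mul(Function('T')(r), Pow(Add(-194, -158), -1)) = Mul(Add(12, 13), Pow(Add(-194, -158), -1)) = Mul(25, Pow(-352, -1)) = Mul(25, Rational(-1, 352)) = Rational(-25, 352)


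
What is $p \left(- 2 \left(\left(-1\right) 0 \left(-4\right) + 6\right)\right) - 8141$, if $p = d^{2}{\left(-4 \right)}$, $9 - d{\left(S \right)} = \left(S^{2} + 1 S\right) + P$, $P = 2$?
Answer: $-8441$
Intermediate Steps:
$d{\left(S \right)} = 7 - S - S^{2}$ ($d{\left(S \right)} = 9 - \left(\left(S^{2} + 1 S\right) + 2\right) = 9 - \left(\left(S^{2} + S\right) + 2\right) = 9 - \left(\left(S + S^{2}\right) + 2\right) = 9 - \left(2 + S + S^{2}\right) = 7 - S - S^{2}$)
$p = 25$ ($p = \left(7 - -4 - \left(-4\right)^{2}\right)^{2} = \left(7 + 4 - 16\right)^{2} = \left(-5\right)^{2} = 25$)
$p \left(- 2 \left(\left(-1\right) 0 \left(-4\right) + 6\right)\right) - 8141 = 25 \left(- 2 \left(\left(-1\right) 0 \left(-4\right) + 6\right)\right) - 8141 = 25 \left(- 2 \left(0 \left(-4\right) + 6\right)\right) - 8141 = 25 \left(- 2 \left(0 + 6\right)\right) - 8141 = 25 \left(\left(-2\right) 6\right) - 8141 = 25 \left(-12\right) - 8141 = -300 - 8141 = -8441$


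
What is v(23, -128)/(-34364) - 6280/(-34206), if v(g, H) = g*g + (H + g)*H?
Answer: -131008847/587727492 ≈ -0.22291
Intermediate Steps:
v(g, H) = g**2 + H*(H + g)
v(23, -128)/(-34364) - 6280/(-34206) = ((-128)**2 + 23**2 - 128*23)/(-34364) - 6280/(-34206) = (16384 + 529 - 2944)*(-1/34364) - 6280*(-1/34206) = 13969*(-1/34364) + 3140/17103 = -13969/34364 + 3140/17103 = -131008847/587727492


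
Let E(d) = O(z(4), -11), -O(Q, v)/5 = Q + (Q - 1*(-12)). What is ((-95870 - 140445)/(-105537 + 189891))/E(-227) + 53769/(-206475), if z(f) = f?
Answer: -5396931773/23222656200 ≈ -0.23240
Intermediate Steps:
O(Q, v) = -60 - 10*Q (O(Q, v) = -5*(Q + (Q - 1*(-12))) = -5*(Q + (Q + 12)) = -5*(Q + (12 + Q)) = -5*(12 + 2*Q) = -60 - 10*Q)
E(d) = -100 (E(d) = -60 - 10*4 = -60 - 40 = -100)
((-95870 - 140445)/(-105537 + 189891))/E(-227) + 53769/(-206475) = ((-95870 - 140445)/(-105537 + 189891))/(-100) + 53769/(-206475) = -236315/84354*(-1/100) + 53769*(-1/206475) = -236315*1/84354*(-1/100) - 17923/68825 = -236315/84354*(-1/100) - 17923/68825 = 47263/1687080 - 17923/68825 = -5396931773/23222656200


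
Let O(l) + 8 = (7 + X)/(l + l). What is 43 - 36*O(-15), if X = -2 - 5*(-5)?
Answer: 367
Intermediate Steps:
X = 23 (X = -2 + 25 = 23)
O(l) = -8 + 15/l (O(l) = -8 + (7 + 23)/(l + l) = -8 + 30/((2*l)) = -8 + 30*(1/(2*l)) = -8 + 15/l)
43 - 36*O(-15) = 43 - 36*(-8 + 15/(-15)) = 43 - 36*(-8 + 15*(-1/15)) = 43 - 36*(-8 - 1) = 43 - 36*(-9) = 43 + 324 = 367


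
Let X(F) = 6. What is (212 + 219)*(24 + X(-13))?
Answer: 12930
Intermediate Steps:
(212 + 219)*(24 + X(-13)) = (212 + 219)*(24 + 6) = 431*30 = 12930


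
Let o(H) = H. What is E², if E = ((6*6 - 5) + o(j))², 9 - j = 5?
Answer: 1500625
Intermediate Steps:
j = 4 (j = 9 - 1*5 = 9 - 5 = 4)
E = 1225 (E = ((6*6 - 5) + 4)² = ((36 - 5) + 4)² = (31 + 4)² = 35² = 1225)
E² = 1225² = 1500625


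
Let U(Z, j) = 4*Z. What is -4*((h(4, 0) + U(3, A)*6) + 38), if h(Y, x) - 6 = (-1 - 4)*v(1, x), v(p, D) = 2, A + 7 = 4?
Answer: -424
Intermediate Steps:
A = -3 (A = -7 + 4 = -3)
h(Y, x) = -4 (h(Y, x) = 6 + (-1 - 4)*2 = 6 - 5*2 = 6 - 10 = -4)
-4*((h(4, 0) + U(3, A)*6) + 38) = -4*((-4 + (4*3)*6) + 38) = -4*((-4 + 12*6) + 38) = -4*((-4 + 72) + 38) = -4*(68 + 38) = -4*106 = -424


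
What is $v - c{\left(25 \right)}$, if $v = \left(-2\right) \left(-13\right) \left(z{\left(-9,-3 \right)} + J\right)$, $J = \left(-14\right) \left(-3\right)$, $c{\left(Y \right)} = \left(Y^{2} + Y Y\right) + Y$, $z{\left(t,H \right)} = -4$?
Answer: $-287$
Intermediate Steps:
$c{\left(Y \right)} = Y + 2 Y^{2}$ ($c{\left(Y \right)} = \left(Y^{2} + Y^{2}\right) + Y = 2 Y^{2} + Y = Y + 2 Y^{2}$)
$J = 42$
$v = 988$ ($v = \left(-2\right) \left(-13\right) \left(-4 + 42\right) = 26 \cdot 38 = 988$)
$v - c{\left(25 \right)} = 988 - 25 \left(1 + 2 \cdot 25\right) = 988 - 25 \left(1 + 50\right) = 988 - 25 \cdot 51 = 988 - 1275 = -287$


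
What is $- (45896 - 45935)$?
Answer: $39$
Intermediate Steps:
$- (45896 - 45935) = \left(-1\right) \left(-39\right) = 39$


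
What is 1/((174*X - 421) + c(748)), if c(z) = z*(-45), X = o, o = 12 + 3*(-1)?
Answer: -1/32515 ≈ -3.0755e-5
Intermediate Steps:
o = 9 (o = 12 - 3 = 9)
X = 9
c(z) = -45*z
1/((174*X - 421) + c(748)) = 1/((174*9 - 421) - 45*748) = 1/((1566 - 421) - 33660) = 1/(1145 - 33660) = 1/(-32515) = -1/32515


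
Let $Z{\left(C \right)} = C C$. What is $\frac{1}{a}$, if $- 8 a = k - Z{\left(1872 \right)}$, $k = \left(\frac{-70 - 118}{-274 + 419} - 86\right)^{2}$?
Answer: $\frac{42050}{18379862159} \approx 2.2878 \cdot 10^{-6}$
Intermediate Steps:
$Z{\left(C \right)} = C^{2}$
$k = \frac{160224964}{21025}$ ($k = \left(- \frac{188}{145} - 86\right)^{2} = \left(- \frac{12658}{145}\right)^{2} = \frac{160224964}{21025} \approx 7620.7$)
$a = \frac{18379862159}{42050}$ ($a = - \frac{\frac{160224964}{21025} - 1872^{2}}{8} = - \frac{\frac{160224964}{21025} - 3504384}{8} = \left(- \frac{1}{8}\right) \left(- \frac{73519448636}{21025}\right) = \frac{18379862159}{42050} \approx 4.371 \cdot 10^{5}$)
$\frac{1}{a} = \frac{1}{\frac{18379862159}{42050}} = \frac{42050}{18379862159}$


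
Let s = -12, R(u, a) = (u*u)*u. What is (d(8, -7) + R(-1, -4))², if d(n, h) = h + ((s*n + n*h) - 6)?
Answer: 27556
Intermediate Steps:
R(u, a) = u³ (R(u, a) = u²*u = u³)
d(n, h) = -6 + h - 12*n + h*n (d(n, h) = h + ((-12*n + n*h) - 6) = h + ((-12*n + h*n) - 6) = h + (-6 - 12*n + h*n) = -6 + h - 12*n + h*n)
(d(8, -7) + R(-1, -4))² = ((-6 - 7 - 12*8 - 7*8) + (-1)³)² = ((-6 - 7 - 96 - 56) - 1)² = (-165 - 1)² = (-166)² = 27556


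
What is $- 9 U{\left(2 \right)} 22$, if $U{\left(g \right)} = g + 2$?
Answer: $-792$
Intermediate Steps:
$U{\left(g \right)} = 2 + g$
$- 9 U{\left(2 \right)} 22 = - 9 \left(2 + 2\right) 22 = \left(-9\right) 4 \cdot 22 = \left(-36\right) 22 = -792$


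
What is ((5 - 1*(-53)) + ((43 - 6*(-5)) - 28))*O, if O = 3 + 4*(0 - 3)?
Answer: -927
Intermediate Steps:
O = -9 (O = 3 + 4*(-3) = 3 - 12 = -9)
((5 - 1*(-53)) + ((43 - 6*(-5)) - 28))*O = ((5 - 1*(-53)) + ((43 - 6*(-5)) - 28))*(-9) = ((5 + 53) + ((43 + 30) - 28))*(-9) = (58 + (73 - 28))*(-9) = (58 + 45)*(-9) = 103*(-9) = -927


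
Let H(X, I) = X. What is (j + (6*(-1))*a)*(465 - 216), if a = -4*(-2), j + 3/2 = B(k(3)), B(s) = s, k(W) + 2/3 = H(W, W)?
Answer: -23489/2 ≈ -11745.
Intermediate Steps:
k(W) = -2/3 + W
j = 5/6 (j = -3/2 + (-2/3 + 3) = -3/2 + 7/3 = 5/6 ≈ 0.83333)
a = 8
(j + (6*(-1))*a)*(465 - 216) = (5/6 + (6*(-1))*8)*(465 - 216) = (5/6 - 6*8)*249 = (5/6 - 48)*249 = -283/6*249 = -23489/2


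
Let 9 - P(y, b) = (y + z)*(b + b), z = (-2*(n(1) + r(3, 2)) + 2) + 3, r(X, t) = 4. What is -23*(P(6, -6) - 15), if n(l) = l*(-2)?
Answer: -1794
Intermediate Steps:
n(l) = -2*l
z = 1 (z = (-2*(-2*1 + 4) + 2) + 3 = (-2*(-2 + 4) + 2) + 3 = (-2*2 + 2) + 3 = (-4 + 2) + 3 = -2 + 3 = 1)
P(y, b) = 9 - 2*b*(1 + y) (P(y, b) = 9 - (y + 1)*(b + b) = 9 - (1 + y)*2*b = 9 - 2*b*(1 + y))
-23*(P(6, -6) - 15) = -23*((9 - 2*(-6) - 2*(-6)*6) - 15) = -23*((9 + 12 + 72) - 15) = -23*(93 - 15) = -23*78 = -1794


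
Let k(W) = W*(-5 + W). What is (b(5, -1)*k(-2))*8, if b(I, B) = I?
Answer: 560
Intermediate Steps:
(b(5, -1)*k(-2))*8 = (5*(-2*(-5 - 2)))*8 = (5*(-2*(-7)))*8 = (5*14)*8 = 70*8 = 560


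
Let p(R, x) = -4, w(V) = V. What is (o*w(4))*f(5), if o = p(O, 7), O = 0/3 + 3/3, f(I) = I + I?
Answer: -160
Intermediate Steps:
f(I) = 2*I
O = 1 (O = 0*(⅓) + 3*(⅓) = 0 + 1 = 1)
o = -4
(o*w(4))*f(5) = (-4*4)*(2*5) = -16*10 = -160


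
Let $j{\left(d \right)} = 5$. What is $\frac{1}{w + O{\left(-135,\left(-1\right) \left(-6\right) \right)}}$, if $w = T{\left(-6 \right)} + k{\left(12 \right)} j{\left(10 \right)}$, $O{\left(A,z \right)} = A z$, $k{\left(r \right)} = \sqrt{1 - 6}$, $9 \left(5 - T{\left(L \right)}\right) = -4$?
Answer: $- \frac{65169}{52442206} - \frac{405 i \sqrt{5}}{52442206} \approx -0.0012427 - 1.7269 \cdot 10^{-5} i$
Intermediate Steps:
$T{\left(L \right)} = \frac{49}{9}$ ($T{\left(L \right)} = 5 - - \frac{4}{9} = 5 + \frac{4}{9} = \frac{49}{9}$)
$k{\left(r \right)} = i \sqrt{5}$ ($k{\left(r \right)} = \sqrt{-5} = i \sqrt{5}$)
$w = \frac{49}{9} + 5 i \sqrt{5}$ ($w = \frac{49}{9} + i \sqrt{5} \cdot 5 = \frac{49}{9} + 5 i \sqrt{5} \approx 5.4444 + 11.18 i$)
$\frac{1}{w + O{\left(-135,\left(-1\right) \left(-6\right) \right)}} = \frac{1}{\left(\frac{49}{9} + 5 i \sqrt{5}\right) - 135 \left(\left(-1\right) \left(-6\right)\right)} = \frac{1}{\left(\frac{49}{9} + 5 i \sqrt{5}\right) - 810} = \frac{1}{- \frac{7241}{9} + 5 i \sqrt{5}}$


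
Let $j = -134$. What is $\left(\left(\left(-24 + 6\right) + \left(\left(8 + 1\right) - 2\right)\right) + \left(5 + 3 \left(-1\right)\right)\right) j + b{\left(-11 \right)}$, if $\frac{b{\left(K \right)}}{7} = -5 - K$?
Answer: $1248$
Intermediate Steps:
$b{\left(K \right)} = -35 - 7 K$ ($b{\left(K \right)} = 7 \left(-5 - K\right) = -35 - 7 K$)
$\left(\left(\left(-24 + 6\right) + \left(\left(8 + 1\right) - 2\right)\right) + \left(5 + 3 \left(-1\right)\right)\right) j + b{\left(-11 \right)} = \left(\left(\left(-24 + 6\right) + \left(\left(8 + 1\right) - 2\right)\right) + \left(5 + 3 \left(-1\right)\right)\right) \left(-134\right) - -42 = \left(\left(-18 + \left(9 - 2\right)\right) + \left(5 - 3\right)\right) \left(-134\right) + \left(-35 + 77\right) = \left(\left(-18 + 7\right) + 2\right) \left(-134\right) + 42 = \left(-11 + 2\right) \left(-134\right) + 42 = \left(-9\right) \left(-134\right) + 42 = 1206 + 42 = 1248$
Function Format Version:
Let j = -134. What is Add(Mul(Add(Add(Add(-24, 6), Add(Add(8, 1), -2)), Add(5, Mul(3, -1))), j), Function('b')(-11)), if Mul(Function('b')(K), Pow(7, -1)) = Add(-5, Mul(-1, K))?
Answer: 1248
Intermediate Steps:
Function('b')(K) = Add(-35, Mul(-7, K)) (Function('b')(K) = Mul(7, Add(-5, Mul(-1, K))) = Add(-35, Mul(-7, K)))
Add(Mul(Add(Add(Add(-24, 6), Add(Add(8, 1), -2)), Add(5, Mul(3, -1))), j), Function('b')(-11)) = Add(Mul(Add(Add(Add(-24, 6), Add(Add(8, 1), -2)), Add(5, Mul(3, -1))), -134), Add(-35, Mul(-7, -11))) = Add(Mul(Add(Add(-18, Add(9, -2)), Add(5, -3)), -134), Add(-35, 77)) = Add(Mul(Add(Add(-18, 7), 2), -134), 42) = Add(Mul(Add(-11, 2), -134), 42) = Add(Mul(-9, -134), 42) = Add(1206, 42) = 1248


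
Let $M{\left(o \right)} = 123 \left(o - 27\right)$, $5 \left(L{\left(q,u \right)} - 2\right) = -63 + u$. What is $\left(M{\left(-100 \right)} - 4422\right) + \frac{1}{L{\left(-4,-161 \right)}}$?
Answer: $- \frac{4289207}{214} \approx -20043.0$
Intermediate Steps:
$L{\left(q,u \right)} = - \frac{53}{5} + \frac{u}{5}$ ($L{\left(q,u \right)} = 2 + \frac{-63 + u}{5} = 2 + \left(- \frac{63}{5} + \frac{u}{5}\right) = - \frac{53}{5} + \frac{u}{5}$)
$M{\left(o \right)} = -3321 + 123 o$ ($M{\left(o \right)} = 123 \left(-27 + o\right) = -3321 + 123 o$)
$\left(M{\left(-100 \right)} - 4422\right) + \frac{1}{L{\left(-4,-161 \right)}} = \left(\left(-3321 + 123 \left(-100\right)\right) - 4422\right) + \frac{1}{- \frac{53}{5} + \frac{1}{5} \left(-161\right)} = \left(\left(-3321 - 12300\right) - 4422\right) + \frac{1}{- \frac{53}{5} - \frac{161}{5}} = \left(-15621 - 4422\right) + \frac{1}{- \frac{214}{5}} = -20043 - \frac{5}{214} = - \frac{4289207}{214}$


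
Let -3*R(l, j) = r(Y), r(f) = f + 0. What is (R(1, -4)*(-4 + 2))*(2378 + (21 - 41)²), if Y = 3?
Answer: 5556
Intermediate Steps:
r(f) = f
R(l, j) = -1 (R(l, j) = -⅓*3 = -1)
(R(1, -4)*(-4 + 2))*(2378 + (21 - 41)²) = (-(-4 + 2))*(2378 + (21 - 41)²) = (-1*(-2))*(2378 + (-20)²) = 2*(2378 + 400) = 2*2778 = 5556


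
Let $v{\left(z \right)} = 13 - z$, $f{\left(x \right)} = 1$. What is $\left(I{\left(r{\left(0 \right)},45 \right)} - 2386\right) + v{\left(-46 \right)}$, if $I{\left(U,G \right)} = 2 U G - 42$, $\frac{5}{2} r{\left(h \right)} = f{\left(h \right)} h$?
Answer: $-2369$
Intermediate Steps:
$r{\left(h \right)} = \frac{2 h}{5}$ ($r{\left(h \right)} = \frac{2 \cdot 1 h}{5} = \frac{2 h}{5}$)
$I{\left(U,G \right)} = -42 + 2 G U$ ($I{\left(U,G \right)} = 2 G U - 42 = -42 + 2 G U$)
$\left(I{\left(r{\left(0 \right)},45 \right)} - 2386\right) + v{\left(-46 \right)} = \left(\left(-42 + 2 \cdot 45 \cdot \frac{2}{5} \cdot 0\right) - 2386\right) + \left(13 - -46\right) = \left(\left(-42 + 2 \cdot 45 \cdot 0\right) - 2386\right) + \left(13 + 46\right) = \left(\left(-42 + 0\right) - 2386\right) + 59 = \left(-42 - 2386\right) + 59 = -2428 + 59 = -2369$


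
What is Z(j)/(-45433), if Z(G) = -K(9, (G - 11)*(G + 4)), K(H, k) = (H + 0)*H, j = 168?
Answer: 81/45433 ≈ 0.0017828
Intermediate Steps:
K(H, k) = H**2 (K(H, k) = H*H = H**2)
Z(G) = -81 (Z(G) = -1*9**2 = -1*81 = -81)
Z(j)/(-45433) = -81/(-45433) = -81*(-1/45433) = 81/45433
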